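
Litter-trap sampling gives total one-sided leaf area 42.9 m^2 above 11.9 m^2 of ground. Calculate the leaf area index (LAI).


Formula: LAI = total leaf area / ground area  (dimensionless)
LAI = 42.9 m^2 / 11.9 m^2
LAI = 3.61

3.61


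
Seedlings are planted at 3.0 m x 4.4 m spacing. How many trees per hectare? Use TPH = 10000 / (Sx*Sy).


Formula: TPH = 10000 m^2/ha / (spacing_x * spacing_y)
Area per tree = 3.0 m * 4.4 m = 13.2 m^2
TPH = 10000 / 13.2 = 758 trees/ha

758


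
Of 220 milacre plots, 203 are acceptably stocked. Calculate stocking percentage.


Formula: Stocking % = stocked plots / total plots * 100
Stocking = 203 / 220 * 100
Stocking = 0.9227 * 100 = 92.3%

92.3


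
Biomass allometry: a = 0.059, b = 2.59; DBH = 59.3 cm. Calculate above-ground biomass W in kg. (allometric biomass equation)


Formula: W = a * DBH^b  (allometric power law)
DBH^b = 59.3^2.59 = 39103.1421
W = 0.059 * 39103.1421 = 2307.1 kg

2307.1


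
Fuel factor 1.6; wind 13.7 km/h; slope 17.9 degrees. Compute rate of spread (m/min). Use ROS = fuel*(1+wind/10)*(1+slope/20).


Formula: ROS = fuel * (1 + wind/10) * (1 + slope/20)
Wind factor = 1 + 13.7/10 = 2.37
Slope factor = 1 + 17.9/20 = 1.895
ROS = 1.6 * 2.37 * 1.895 = 7.19 m/min

7.19


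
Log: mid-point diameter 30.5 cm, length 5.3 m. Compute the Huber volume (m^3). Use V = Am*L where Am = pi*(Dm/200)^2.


Huber: V = Am * L,  Am = pi*(Dm/200)^2
Am = pi*(30.5/200)^2 = 0.073062 m^2
V = 0.073062*5.3 = 0.3872 m^3

0.3872


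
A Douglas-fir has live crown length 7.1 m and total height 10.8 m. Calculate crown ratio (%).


Formula: Crown Ratio = (Crown Length / Total Height) * 100
CR = (7.1 m / 10.8 m) * 100
CR = 0.6574 * 100 = 65.7%

65.7


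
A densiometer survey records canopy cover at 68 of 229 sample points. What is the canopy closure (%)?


Formula: Canopy closure = covered points / total points * 100
Closure = 68 / 229 * 100
Closure = 0.2969 * 100 = 29.7%

29.7


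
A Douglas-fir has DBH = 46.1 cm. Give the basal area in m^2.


Formula: BA = pi * (DBH/2)^2 / 10000  (cm^2 to m^2)
Radius = DBH/2 = 46.1/2 = 23.05 cm
BA = pi * 23.05^2 / 10000
   = 1669.136 cm^2 / 10000
   = 0.1669 m^2

0.1669


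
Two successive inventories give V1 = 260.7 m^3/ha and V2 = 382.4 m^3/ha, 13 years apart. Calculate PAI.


Formula: PAI = (V_T2 - V_T1) / (T2 - T1)
Volume increment = 382.4 - 260.7 = 121.7 m^3/ha
PAI = 121.7 / 13 = 9.36 m^3/ha/year

9.36


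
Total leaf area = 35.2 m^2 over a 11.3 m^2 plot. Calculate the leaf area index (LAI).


Formula: LAI = total leaf area / ground area  (dimensionless)
LAI = 35.2 m^2 / 11.3 m^2
LAI = 3.12

3.12


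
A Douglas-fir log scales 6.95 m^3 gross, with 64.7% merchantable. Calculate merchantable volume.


Formula: MV = V_total * (merchantable_pct / 100)
Merchantable fraction = 64.7% / 100 = 0.647
MV = 6.95 m^3 * 0.647 = 4.497 m^3

4.497


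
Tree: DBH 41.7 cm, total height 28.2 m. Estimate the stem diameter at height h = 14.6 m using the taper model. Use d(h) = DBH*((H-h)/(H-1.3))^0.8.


Taper: d(h) = DBH * ((H - h) / (H - 1.3))^0.8
Numerator = H - h = 28.2 - 14.6 = 13.6 m
Denominator = H - 1.3 = 28.2 - 1.3 = 26.9 m
Ratio = 13.6 / 26.9 = 0.50558
d = 41.7 * 0.50558^0.8 = 24.2 cm

24.2


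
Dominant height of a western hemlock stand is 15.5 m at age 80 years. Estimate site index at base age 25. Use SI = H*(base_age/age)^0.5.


Formula: SI = H_dom * (base_age / age)^0.5
Age ratio = 25 / 80 = 0.3125
sqrt(age_ratio) = 0.55902
SI = 15.5 * 0.55902 = 8.7 m

8.7


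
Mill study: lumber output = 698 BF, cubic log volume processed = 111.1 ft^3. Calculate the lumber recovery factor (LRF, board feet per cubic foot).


Formula: LRF = Lumber Output (BF) / Log Input (ft^3)
LRF = 698 BF / 111.1 ft^3
LRF = 6.28 BF/ft^3

6.28


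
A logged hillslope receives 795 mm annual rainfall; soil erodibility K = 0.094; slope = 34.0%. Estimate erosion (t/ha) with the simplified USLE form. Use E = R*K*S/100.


Formula: E = R * K * S / 100  (simplified USLE)
R * K = 795 * 0.094 = 74.73
E = 74.73 * 34.0 / 100 = 25.41 t/ha

25.41


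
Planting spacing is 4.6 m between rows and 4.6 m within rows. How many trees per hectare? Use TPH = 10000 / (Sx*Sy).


Formula: TPH = 10000 m^2/ha / (spacing_x * spacing_y)
Area per tree = 4.6 m * 4.6 m = 21.16 m^2
TPH = 10000 / 21.16 = 473 trees/ha

473


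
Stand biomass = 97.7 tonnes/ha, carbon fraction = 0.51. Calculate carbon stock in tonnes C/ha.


Formula: Carbon Stock = Biomass * Carbon Fraction
C = 97.7 t/ha * 0.51
C = 49.8 t C/ha

49.8


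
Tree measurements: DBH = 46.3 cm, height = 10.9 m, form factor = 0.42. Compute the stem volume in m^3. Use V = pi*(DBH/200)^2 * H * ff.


Formula: V = pi * (DBH/200)^2 * H * ff
Radius = DBH/200 = 46.3/200 = 0.2315 m
Radius^2 = 0.2315^2 = 0.05359225 m^2
V = pi * 0.05359225 * 10.9 * 0.42
V = 0.771 m^3

0.771


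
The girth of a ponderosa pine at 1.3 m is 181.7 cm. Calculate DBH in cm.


Formula: DBH = C / pi
DBH = 181.7 / pi
pi = 3.14159...
DBH = 57.8 cm

57.8


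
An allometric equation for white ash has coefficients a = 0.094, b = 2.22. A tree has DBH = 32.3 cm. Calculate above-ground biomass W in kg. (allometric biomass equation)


Formula: W = a * DBH^b  (allometric power law)
DBH^b = 32.3^2.22 = 2240.9368
W = 0.094 * 2240.9368 = 210.6 kg

210.6


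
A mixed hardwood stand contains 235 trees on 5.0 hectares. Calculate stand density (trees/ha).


Formula: Stand Density = N_trees / Area_ha
Density = 235 trees / 5.0 ha
Density = 47 trees/ha

47


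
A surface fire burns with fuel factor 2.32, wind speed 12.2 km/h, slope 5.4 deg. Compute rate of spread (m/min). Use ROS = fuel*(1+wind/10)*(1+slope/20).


Formula: ROS = fuel * (1 + wind/10) * (1 + slope/20)
Wind factor = 1 + 12.2/10 = 2.22
Slope factor = 1 + 5.4/20 = 1.27
ROS = 2.32 * 2.22 * 1.27 = 6.54 m/min

6.54


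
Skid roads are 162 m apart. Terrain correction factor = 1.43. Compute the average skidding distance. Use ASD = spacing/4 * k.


Formula: ASD = (spacing / 4) * correction
Uncorrected distance = spacing / 4 = 162 / 4 = 40.5 m
ASD = 40.5 * 1.43 = 58 m

58


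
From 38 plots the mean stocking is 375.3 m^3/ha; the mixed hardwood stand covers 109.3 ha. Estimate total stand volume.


Formula: Total Volume = Mean Volume per ha * Total Area
Total Volume = 375.3 m^3/ha * 109.3 ha
Total Volume = 41020 m^3

41020


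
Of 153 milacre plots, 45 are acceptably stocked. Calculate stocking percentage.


Formula: Stocking % = stocked plots / total plots * 100
Stocking = 45 / 153 * 100
Stocking = 0.2941 * 100 = 29.4%

29.4


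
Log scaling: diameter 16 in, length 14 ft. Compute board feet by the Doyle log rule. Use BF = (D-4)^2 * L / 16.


Doyle: BF = (D - 4)^2 * L / 16
Adjusted diameter = 16 - 4 = 12 in
(D-4)^2 = 12^2 = 144
BF = 144 * 14 / 16 = 126 BF

126


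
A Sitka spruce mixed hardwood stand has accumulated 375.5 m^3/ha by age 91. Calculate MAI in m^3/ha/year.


Formula: MAI = Total Volume / Stand Age
MAI = 375.5 m^3/ha / 91 years
MAI = 4.13 m^3/ha/year

4.13


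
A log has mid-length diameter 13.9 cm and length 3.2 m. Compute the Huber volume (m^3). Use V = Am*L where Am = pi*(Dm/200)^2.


Huber: V = Am * L,  Am = pi*(Dm/200)^2
Am = pi*(13.9/200)^2 = 0.015175 m^2
V = 0.015175*3.2 = 0.0486 m^3

0.0486


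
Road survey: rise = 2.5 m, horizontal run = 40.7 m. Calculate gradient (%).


Formula: Gradient = rise / run * 100
Gradient = 2.5 / 40.7 * 100 = 6.1%

6.1


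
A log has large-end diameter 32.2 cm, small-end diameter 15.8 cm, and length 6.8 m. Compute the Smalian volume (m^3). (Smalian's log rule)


Smalian: V = (A1 + A2)/2 * L,  A = pi*(D/200)^2
A1 = pi*(32.2/200)^2 = 0.081433 m^2
A2 = pi*(15.8/200)^2 = 0.019607 m^2
V = (0.081433+0.019607)/2*6.8 = 0.3435 m^3

0.3435


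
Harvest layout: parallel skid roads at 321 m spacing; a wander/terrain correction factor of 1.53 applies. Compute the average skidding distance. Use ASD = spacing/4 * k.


Formula: ASD = (spacing / 4) * correction
Uncorrected distance = spacing / 4 = 321 / 4 = 80.25 m
ASD = 80.25 * 1.53 = 123 m

123


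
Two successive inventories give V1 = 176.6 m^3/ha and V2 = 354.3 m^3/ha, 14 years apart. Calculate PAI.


Formula: PAI = (V_T2 - V_T1) / (T2 - T1)
Volume increment = 354.3 - 176.6 = 177.7 m^3/ha
PAI = 177.7 / 14 = 12.69 m^3/ha/year

12.69


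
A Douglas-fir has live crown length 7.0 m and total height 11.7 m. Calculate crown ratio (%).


Formula: Crown Ratio = (Crown Length / Total Height) * 100
CR = (7.0 m / 11.7 m) * 100
CR = 0.5983 * 100 = 59.8%

59.8


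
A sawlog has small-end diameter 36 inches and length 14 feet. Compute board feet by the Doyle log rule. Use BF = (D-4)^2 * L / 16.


Doyle: BF = (D - 4)^2 * L / 16
Adjusted diameter = 36 - 4 = 32 in
(D-4)^2 = 32^2 = 1024
BF = 1024 * 14 / 16 = 896 BF

896


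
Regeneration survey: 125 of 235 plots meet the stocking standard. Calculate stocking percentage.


Formula: Stocking % = stocked plots / total plots * 100
Stocking = 125 / 235 * 100
Stocking = 0.5319 * 100 = 53.2%

53.2


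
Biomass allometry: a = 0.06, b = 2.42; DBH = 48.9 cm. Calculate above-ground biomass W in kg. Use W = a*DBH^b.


Formula: W = a * DBH^b  (allometric power law)
DBH^b = 48.9^2.42 = 12249.756
W = 0.06 * 12249.756 = 735.0 kg

735.0


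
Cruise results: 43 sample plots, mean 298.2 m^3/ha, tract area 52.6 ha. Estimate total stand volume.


Formula: Total Volume = Mean Volume per ha * Total Area
Total Volume = 298.2 m^3/ha * 52.6 ha
Total Volume = 15685 m^3

15685


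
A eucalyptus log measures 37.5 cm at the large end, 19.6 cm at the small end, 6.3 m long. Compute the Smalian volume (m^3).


Smalian: V = (A1 + A2)/2 * L,  A = pi*(D/200)^2
A1 = pi*(37.5/200)^2 = 0.110447 m^2
A2 = pi*(19.6/200)^2 = 0.030172 m^2
V = (0.110447+0.030172)/2*6.3 = 0.4429 m^3

0.4429


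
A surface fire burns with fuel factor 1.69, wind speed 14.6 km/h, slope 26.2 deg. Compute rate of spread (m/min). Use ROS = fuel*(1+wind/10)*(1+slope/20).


Formula: ROS = fuel * (1 + wind/10) * (1 + slope/20)
Wind factor = 1 + 14.6/10 = 2.46
Slope factor = 1 + 26.2/20 = 2.31
ROS = 1.69 * 2.46 * 2.31 = 9.6 m/min

9.6


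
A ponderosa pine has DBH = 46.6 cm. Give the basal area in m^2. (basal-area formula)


Formula: BA = pi * (DBH/2)^2 / 10000  (cm^2 to m^2)
Radius = DBH/2 = 46.6/2 = 23.3 cm
BA = pi * 23.3^2 / 10000
   = 1705.5392 cm^2 / 10000
   = 0.1706 m^2

0.1706


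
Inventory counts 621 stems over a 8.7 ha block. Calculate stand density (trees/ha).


Formula: Stand Density = N_trees / Area_ha
Density = 621 trees / 8.7 ha
Density = 71 trees/ha

71


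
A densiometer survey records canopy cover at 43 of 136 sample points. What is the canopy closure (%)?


Formula: Canopy closure = covered points / total points * 100
Closure = 43 / 136 * 100
Closure = 0.3162 * 100 = 31.6%

31.6


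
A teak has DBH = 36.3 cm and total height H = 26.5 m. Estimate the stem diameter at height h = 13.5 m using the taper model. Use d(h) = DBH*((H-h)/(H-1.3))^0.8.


Taper: d(h) = DBH * ((H - h) / (H - 1.3))^0.8
Numerator = H - h = 26.5 - 13.5 = 13.0 m
Denominator = H - 1.3 = 26.5 - 1.3 = 25.2 m
Ratio = 13.0 / 25.2 = 0.51587
d = 36.3 * 0.51587^0.8 = 21.4 cm

21.4


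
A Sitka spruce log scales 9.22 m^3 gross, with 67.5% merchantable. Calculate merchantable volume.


Formula: MV = V_total * (merchantable_pct / 100)
Merchantable fraction = 67.5% / 100 = 0.675
MV = 9.22 m^3 * 0.675 = 6.224 m^3

6.224


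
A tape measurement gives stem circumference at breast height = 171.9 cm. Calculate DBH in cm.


Formula: DBH = C / pi
DBH = 171.9 / pi
pi = 3.14159...
DBH = 54.7 cm

54.7


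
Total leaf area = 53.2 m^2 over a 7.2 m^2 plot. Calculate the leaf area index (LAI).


Formula: LAI = total leaf area / ground area  (dimensionless)
LAI = 53.2 m^2 / 7.2 m^2
LAI = 7.39

7.39


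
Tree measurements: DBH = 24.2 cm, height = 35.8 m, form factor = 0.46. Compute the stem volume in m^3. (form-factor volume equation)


Formula: V = pi * (DBH/200)^2 * H * ff
Radius = DBH/200 = 24.2/200 = 0.121 m
Radius^2 = 0.121^2 = 0.014641 m^2
V = pi * 0.014641 * 35.8 * 0.46
V = 0.757 m^3

0.757


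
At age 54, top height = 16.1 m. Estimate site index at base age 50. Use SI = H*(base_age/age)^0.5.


Formula: SI = H_dom * (base_age / age)^0.5
Age ratio = 50 / 54 = 0.92593
sqrt(age_ratio) = 0.96225
SI = 16.1 * 0.96225 = 15.5 m

15.5


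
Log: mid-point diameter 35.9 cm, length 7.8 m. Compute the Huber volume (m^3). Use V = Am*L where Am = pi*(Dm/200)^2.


Huber: V = Am * L,  Am = pi*(Dm/200)^2
Am = pi*(35.9/200)^2 = 0.101223 m^2
V = 0.101223*7.8 = 0.7895 m^3

0.7895


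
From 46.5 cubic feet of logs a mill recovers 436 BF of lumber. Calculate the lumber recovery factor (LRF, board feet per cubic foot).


Formula: LRF = Lumber Output (BF) / Log Input (ft^3)
LRF = 436 BF / 46.5 ft^3
LRF = 9.38 BF/ft^3

9.38


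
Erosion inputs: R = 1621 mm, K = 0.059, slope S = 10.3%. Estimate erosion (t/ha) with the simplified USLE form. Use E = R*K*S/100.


Formula: E = R * K * S / 100  (simplified USLE)
R * K = 1621 * 0.059 = 95.639
E = 95.639 * 10.3 / 100 = 9.85 t/ha

9.85


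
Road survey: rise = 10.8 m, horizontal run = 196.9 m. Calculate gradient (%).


Formula: Gradient = rise / run * 100
Gradient = 10.8 / 196.9 * 100 = 5.5%

5.5


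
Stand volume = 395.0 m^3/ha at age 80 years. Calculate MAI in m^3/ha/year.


Formula: MAI = Total Volume / Stand Age
MAI = 395.0 m^3/ha / 80 years
MAI = 4.94 m^3/ha/year

4.94


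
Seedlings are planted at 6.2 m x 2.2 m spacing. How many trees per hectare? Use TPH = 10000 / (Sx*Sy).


Formula: TPH = 10000 m^2/ha / (spacing_x * spacing_y)
Area per tree = 6.2 m * 2.2 m = 13.64 m^2
TPH = 10000 / 13.64 = 733 trees/ha

733


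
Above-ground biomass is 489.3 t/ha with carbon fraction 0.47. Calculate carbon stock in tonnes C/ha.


Formula: Carbon Stock = Biomass * Carbon Fraction
C = 489.3 t/ha * 0.47
C = 230.0 t C/ha

230.0


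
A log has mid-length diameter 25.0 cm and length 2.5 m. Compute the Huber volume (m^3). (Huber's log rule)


Huber: V = Am * L,  Am = pi*(Dm/200)^2
Am = pi*(25.0/200)^2 = 0.049087 m^2
V = 0.049087*2.5 = 0.1227 m^3

0.1227


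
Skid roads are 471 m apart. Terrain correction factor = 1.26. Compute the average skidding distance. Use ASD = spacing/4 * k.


Formula: ASD = (spacing / 4) * correction
Uncorrected distance = spacing / 4 = 471 / 4 = 117.75 m
ASD = 117.75 * 1.26 = 148 m

148


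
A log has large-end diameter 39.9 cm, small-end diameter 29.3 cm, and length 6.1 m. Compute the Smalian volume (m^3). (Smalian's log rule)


Smalian: V = (A1 + A2)/2 * L,  A = pi*(D/200)^2
A1 = pi*(39.9/200)^2 = 0.125036 m^2
A2 = pi*(29.3/200)^2 = 0.067426 m^2
V = (0.125036+0.067426)/2*6.1 = 0.587 m^3

0.587


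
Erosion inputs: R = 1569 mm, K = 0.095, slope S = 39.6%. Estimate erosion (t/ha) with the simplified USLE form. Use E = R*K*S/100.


Formula: E = R * K * S / 100  (simplified USLE)
R * K = 1569 * 0.095 = 149.055
E = 149.055 * 39.6 / 100 = 59.03 t/ha

59.03


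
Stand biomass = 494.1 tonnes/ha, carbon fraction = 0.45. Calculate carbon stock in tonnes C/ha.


Formula: Carbon Stock = Biomass * Carbon Fraction
C = 494.1 t/ha * 0.45
C = 222.3 t C/ha

222.3


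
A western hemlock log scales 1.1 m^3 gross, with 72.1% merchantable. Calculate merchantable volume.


Formula: MV = V_total * (merchantable_pct / 100)
Merchantable fraction = 72.1% / 100 = 0.721
MV = 1.1 m^3 * 0.721 = 0.793 m^3

0.793


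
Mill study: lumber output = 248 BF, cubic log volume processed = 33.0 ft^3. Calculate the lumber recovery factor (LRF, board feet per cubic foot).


Formula: LRF = Lumber Output (BF) / Log Input (ft^3)
LRF = 248 BF / 33.0 ft^3
LRF = 7.52 BF/ft^3

7.52


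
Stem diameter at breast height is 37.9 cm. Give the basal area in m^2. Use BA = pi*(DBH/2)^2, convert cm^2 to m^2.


Formula: BA = pi * (DBH/2)^2 / 10000  (cm^2 to m^2)
Radius = DBH/2 = 37.9/2 = 18.95 cm
BA = pi * 18.95^2 / 10000
   = 1128.1538 cm^2 / 10000
   = 0.1128 m^2

0.1128


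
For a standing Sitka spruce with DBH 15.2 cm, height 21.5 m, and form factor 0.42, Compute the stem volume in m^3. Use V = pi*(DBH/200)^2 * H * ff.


Formula: V = pi * (DBH/200)^2 * H * ff
Radius = DBH/200 = 15.2/200 = 0.076 m
Radius^2 = 0.076^2 = 0.005776 m^2
V = pi * 0.005776 * 21.5 * 0.42
V = 0.164 m^3

0.164


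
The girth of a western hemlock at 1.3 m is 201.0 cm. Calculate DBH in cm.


Formula: DBH = C / pi
DBH = 201.0 / pi
pi = 3.14159...
DBH = 64.0 cm

64.0


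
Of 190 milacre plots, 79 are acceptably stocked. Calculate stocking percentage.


Formula: Stocking % = stocked plots / total plots * 100
Stocking = 79 / 190 * 100
Stocking = 0.4158 * 100 = 41.6%

41.6


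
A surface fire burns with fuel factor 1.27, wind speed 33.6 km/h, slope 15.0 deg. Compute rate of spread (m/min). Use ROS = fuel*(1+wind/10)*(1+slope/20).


Formula: ROS = fuel * (1 + wind/10) * (1 + slope/20)
Wind factor = 1 + 33.6/10 = 4.36
Slope factor = 1 + 15.0/20 = 1.75
ROS = 1.27 * 4.36 * 1.75 = 9.69 m/min

9.69


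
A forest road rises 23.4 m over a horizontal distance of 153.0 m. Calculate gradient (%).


Formula: Gradient = rise / run * 100
Gradient = 23.4 / 153.0 * 100 = 15.3%

15.3


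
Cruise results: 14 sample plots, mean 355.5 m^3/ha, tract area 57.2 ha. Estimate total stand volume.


Formula: Total Volume = Mean Volume per ha * Total Area
Total Volume = 355.5 m^3/ha * 57.2 ha
Total Volume = 20335 m^3

20335


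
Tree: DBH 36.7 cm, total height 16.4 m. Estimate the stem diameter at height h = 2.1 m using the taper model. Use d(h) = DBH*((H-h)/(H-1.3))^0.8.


Taper: d(h) = DBH * ((H - h) / (H - 1.3))^0.8
Numerator = H - h = 16.4 - 2.1 = 14.3 m
Denominator = H - 1.3 = 16.4 - 1.3 = 15.1 m
Ratio = 14.3 / 15.1 = 0.94702
d = 36.7 * 0.94702^0.8 = 35.1 cm

35.1


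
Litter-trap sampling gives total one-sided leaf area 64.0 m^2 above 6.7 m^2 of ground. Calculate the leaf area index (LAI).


Formula: LAI = total leaf area / ground area  (dimensionless)
LAI = 64.0 m^2 / 6.7 m^2
LAI = 9.55

9.55


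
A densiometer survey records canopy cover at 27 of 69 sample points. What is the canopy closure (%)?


Formula: Canopy closure = covered points / total points * 100
Closure = 27 / 69 * 100
Closure = 0.3913 * 100 = 39.1%

39.1


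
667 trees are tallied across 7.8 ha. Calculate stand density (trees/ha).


Formula: Stand Density = N_trees / Area_ha
Density = 667 trees / 7.8 ha
Density = 86 trees/ha

86


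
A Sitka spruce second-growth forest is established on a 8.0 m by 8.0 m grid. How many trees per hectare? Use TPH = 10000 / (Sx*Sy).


Formula: TPH = 10000 m^2/ha / (spacing_x * spacing_y)
Area per tree = 8.0 m * 8.0 m = 64.0 m^2
TPH = 10000 / 64.0 = 156 trees/ha

156


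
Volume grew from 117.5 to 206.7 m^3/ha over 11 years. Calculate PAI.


Formula: PAI = (V_T2 - V_T1) / (T2 - T1)
Volume increment = 206.7 - 117.5 = 89.2 m^3/ha
PAI = 89.2 / 11 = 8.11 m^3/ha/year

8.11


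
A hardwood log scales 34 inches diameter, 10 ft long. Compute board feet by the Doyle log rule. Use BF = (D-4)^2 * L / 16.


Doyle: BF = (D - 4)^2 * L / 16
Adjusted diameter = 34 - 4 = 30 in
(D-4)^2 = 30^2 = 900
BF = 900 * 10 / 16 = 563 BF

563


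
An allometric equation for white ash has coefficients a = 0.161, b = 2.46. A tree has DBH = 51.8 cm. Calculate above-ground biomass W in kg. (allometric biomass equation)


Formula: W = a * DBH^b  (allometric power law)
DBH^b = 51.8^2.46 = 16491.1601
W = 0.161 * 16491.1601 = 2655.1 kg

2655.1


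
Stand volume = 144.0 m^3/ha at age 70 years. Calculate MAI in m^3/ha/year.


Formula: MAI = Total Volume / Stand Age
MAI = 144.0 m^3/ha / 70 years
MAI = 2.06 m^3/ha/year

2.06


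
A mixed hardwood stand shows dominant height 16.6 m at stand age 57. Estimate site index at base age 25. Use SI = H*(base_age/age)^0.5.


Formula: SI = H_dom * (base_age / age)^0.5
Age ratio = 25 / 57 = 0.4386
sqrt(age_ratio) = 0.66227
SI = 16.6 * 0.66227 = 11.0 m

11.0


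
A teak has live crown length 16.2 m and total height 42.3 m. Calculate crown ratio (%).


Formula: Crown Ratio = (Crown Length / Total Height) * 100
CR = (16.2 m / 42.3 m) * 100
CR = 0.383 * 100 = 38.3%

38.3


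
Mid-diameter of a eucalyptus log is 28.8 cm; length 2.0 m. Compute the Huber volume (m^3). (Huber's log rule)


Huber: V = Am * L,  Am = pi*(Dm/200)^2
Am = pi*(28.8/200)^2 = 0.065144 m^2
V = 0.065144*2.0 = 0.1303 m^3

0.1303


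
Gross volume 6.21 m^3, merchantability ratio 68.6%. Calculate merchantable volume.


Formula: MV = V_total * (merchantable_pct / 100)
Merchantable fraction = 68.6% / 100 = 0.686
MV = 6.21 m^3 * 0.686 = 4.26 m^3

4.26


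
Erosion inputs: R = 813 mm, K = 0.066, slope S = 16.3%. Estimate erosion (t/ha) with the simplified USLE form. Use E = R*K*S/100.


Formula: E = R * K * S / 100  (simplified USLE)
R * K = 813 * 0.066 = 53.658
E = 53.658 * 16.3 / 100 = 8.75 t/ha

8.75


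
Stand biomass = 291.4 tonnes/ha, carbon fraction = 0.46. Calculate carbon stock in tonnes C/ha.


Formula: Carbon Stock = Biomass * Carbon Fraction
C = 291.4 t/ha * 0.46
C = 134.0 t C/ha

134.0


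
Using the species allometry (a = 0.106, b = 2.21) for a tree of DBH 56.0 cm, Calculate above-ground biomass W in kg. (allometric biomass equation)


Formula: W = a * DBH^b  (allometric power law)
DBH^b = 56.0^2.21 = 7302.9031
W = 0.106 * 7302.9031 = 774.1 kg

774.1


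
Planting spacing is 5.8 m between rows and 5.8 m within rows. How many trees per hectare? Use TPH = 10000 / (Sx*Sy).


Formula: TPH = 10000 m^2/ha / (spacing_x * spacing_y)
Area per tree = 5.8 m * 5.8 m = 33.64 m^2
TPH = 10000 / 33.64 = 297 trees/ha

297


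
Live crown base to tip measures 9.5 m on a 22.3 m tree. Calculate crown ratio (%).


Formula: Crown Ratio = (Crown Length / Total Height) * 100
CR = (9.5 m / 22.3 m) * 100
CR = 0.426 * 100 = 42.6%

42.6


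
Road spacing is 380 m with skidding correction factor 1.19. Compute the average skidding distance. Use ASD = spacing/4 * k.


Formula: ASD = (spacing / 4) * correction
Uncorrected distance = spacing / 4 = 380 / 4 = 95 m
ASD = 95 * 1.19 = 113 m

113


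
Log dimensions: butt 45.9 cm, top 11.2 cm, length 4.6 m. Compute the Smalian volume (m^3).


Smalian: V = (A1 + A2)/2 * L,  A = pi*(D/200)^2
A1 = pi*(45.9/200)^2 = 0.165468 m^2
A2 = pi*(11.2/200)^2 = 0.009852 m^2
V = (0.165468+0.009852)/2*4.6 = 0.4032 m^3

0.4032


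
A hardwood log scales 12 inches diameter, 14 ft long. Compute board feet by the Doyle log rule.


Doyle: BF = (D - 4)^2 * L / 16
Adjusted diameter = 12 - 4 = 8 in
(D-4)^2 = 8^2 = 64
BF = 64 * 14 / 16 = 56 BF

56


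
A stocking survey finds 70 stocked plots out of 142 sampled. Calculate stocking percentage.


Formula: Stocking % = stocked plots / total plots * 100
Stocking = 70 / 142 * 100
Stocking = 0.493 * 100 = 49.3%

49.3


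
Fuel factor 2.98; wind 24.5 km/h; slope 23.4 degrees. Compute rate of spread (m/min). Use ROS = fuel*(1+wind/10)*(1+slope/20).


Formula: ROS = fuel * (1 + wind/10) * (1 + slope/20)
Wind factor = 1 + 24.5/10 = 3.45
Slope factor = 1 + 23.4/20 = 2.17
ROS = 2.98 * 3.45 * 2.17 = 22.31 m/min

22.31


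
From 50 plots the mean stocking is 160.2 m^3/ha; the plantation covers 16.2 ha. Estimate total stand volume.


Formula: Total Volume = Mean Volume per ha * Total Area
Total Volume = 160.2 m^3/ha * 16.2 ha
Total Volume = 2595 m^3

2595


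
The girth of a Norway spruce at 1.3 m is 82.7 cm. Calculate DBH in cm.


Formula: DBH = C / pi
DBH = 82.7 / pi
pi = 3.14159...
DBH = 26.3 cm

26.3


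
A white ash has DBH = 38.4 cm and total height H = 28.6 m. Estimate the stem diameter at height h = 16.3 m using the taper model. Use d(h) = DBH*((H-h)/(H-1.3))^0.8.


Taper: d(h) = DBH * ((H - h) / (H - 1.3))^0.8
Numerator = H - h = 28.6 - 16.3 = 12.3 m
Denominator = H - 1.3 = 28.6 - 1.3 = 27.3 m
Ratio = 12.3 / 27.3 = 0.45055
d = 38.4 * 0.45055^0.8 = 20.3 cm

20.3


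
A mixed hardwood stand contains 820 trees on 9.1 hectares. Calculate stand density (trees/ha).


Formula: Stand Density = N_trees / Area_ha
Density = 820 trees / 9.1 ha
Density = 90 trees/ha

90


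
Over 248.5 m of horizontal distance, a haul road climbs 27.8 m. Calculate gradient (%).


Formula: Gradient = rise / run * 100
Gradient = 27.8 / 248.5 * 100 = 11.2%

11.2


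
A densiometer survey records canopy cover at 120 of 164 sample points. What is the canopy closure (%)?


Formula: Canopy closure = covered points / total points * 100
Closure = 120 / 164 * 100
Closure = 0.7317 * 100 = 73.2%

73.2


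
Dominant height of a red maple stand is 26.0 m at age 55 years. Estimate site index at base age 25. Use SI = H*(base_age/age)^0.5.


Formula: SI = H_dom * (base_age / age)^0.5
Age ratio = 25 / 55 = 0.45455
sqrt(age_ratio) = 0.6742
SI = 26.0 * 0.6742 = 17.5 m

17.5


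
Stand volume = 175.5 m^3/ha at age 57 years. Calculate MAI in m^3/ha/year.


Formula: MAI = Total Volume / Stand Age
MAI = 175.5 m^3/ha / 57 years
MAI = 3.08 m^3/ha/year

3.08


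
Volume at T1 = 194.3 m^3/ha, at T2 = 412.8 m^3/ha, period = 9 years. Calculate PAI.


Formula: PAI = (V_T2 - V_T1) / (T2 - T1)
Volume increment = 412.8 - 194.3 = 218.5 m^3/ha
PAI = 218.5 / 9 = 24.28 m^3/ha/year

24.28


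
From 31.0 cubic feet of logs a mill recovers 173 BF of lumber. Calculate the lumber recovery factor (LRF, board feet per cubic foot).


Formula: LRF = Lumber Output (BF) / Log Input (ft^3)
LRF = 173 BF / 31.0 ft^3
LRF = 5.58 BF/ft^3

5.58


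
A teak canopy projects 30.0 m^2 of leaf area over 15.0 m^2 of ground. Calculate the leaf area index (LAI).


Formula: LAI = total leaf area / ground area  (dimensionless)
LAI = 30.0 m^2 / 15.0 m^2
LAI = 2.0

2.0


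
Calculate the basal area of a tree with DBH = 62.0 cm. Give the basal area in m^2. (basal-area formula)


Formula: BA = pi * (DBH/2)^2 / 10000  (cm^2 to m^2)
Radius = DBH/2 = 62.0/2 = 31.0 cm
BA = pi * 31.0^2 / 10000
   = 3019.0705 cm^2 / 10000
   = 0.3019 m^2

0.3019


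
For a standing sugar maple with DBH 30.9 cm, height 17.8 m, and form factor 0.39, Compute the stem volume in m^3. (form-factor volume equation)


Formula: V = pi * (DBH/200)^2 * H * ff
Radius = DBH/200 = 30.9/200 = 0.1545 m
Radius^2 = 0.1545^2 = 0.02387025 m^2
V = pi * 0.02387025 * 17.8 * 0.39
V = 0.521 m^3

0.521


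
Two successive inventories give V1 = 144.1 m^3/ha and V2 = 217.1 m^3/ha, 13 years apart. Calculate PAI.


Formula: PAI = (V_T2 - V_T1) / (T2 - T1)
Volume increment = 217.1 - 144.1 = 73.0 m^3/ha
PAI = 73.0 / 13 = 5.62 m^3/ha/year

5.62


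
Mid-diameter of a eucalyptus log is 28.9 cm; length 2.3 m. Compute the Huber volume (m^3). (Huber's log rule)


Huber: V = Am * L,  Am = pi*(Dm/200)^2
Am = pi*(28.9/200)^2 = 0.065597 m^2
V = 0.065597*2.3 = 0.1509 m^3

0.1509


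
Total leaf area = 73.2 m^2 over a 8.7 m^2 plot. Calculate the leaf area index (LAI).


Formula: LAI = total leaf area / ground area  (dimensionless)
LAI = 73.2 m^2 / 8.7 m^2
LAI = 8.41

8.41


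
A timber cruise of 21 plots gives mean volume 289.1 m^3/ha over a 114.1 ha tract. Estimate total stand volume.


Formula: Total Volume = Mean Volume per ha * Total Area
Total Volume = 289.1 m^3/ha * 114.1 ha
Total Volume = 32986 m^3

32986


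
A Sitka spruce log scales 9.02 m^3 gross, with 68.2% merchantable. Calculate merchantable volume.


Formula: MV = V_total * (merchantable_pct / 100)
Merchantable fraction = 68.2% / 100 = 0.682
MV = 9.02 m^3 * 0.682 = 6.152 m^3

6.152


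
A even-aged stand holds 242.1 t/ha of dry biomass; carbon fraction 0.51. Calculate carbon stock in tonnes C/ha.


Formula: Carbon Stock = Biomass * Carbon Fraction
C = 242.1 t/ha * 0.51
C = 123.5 t C/ha

123.5


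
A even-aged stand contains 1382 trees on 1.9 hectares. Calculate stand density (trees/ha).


Formula: Stand Density = N_trees / Area_ha
Density = 1382 trees / 1.9 ha
Density = 727 trees/ha

727


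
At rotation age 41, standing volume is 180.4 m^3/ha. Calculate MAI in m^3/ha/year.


Formula: MAI = Total Volume / Stand Age
MAI = 180.4 m^3/ha / 41 years
MAI = 4.4 m^3/ha/year

4.4


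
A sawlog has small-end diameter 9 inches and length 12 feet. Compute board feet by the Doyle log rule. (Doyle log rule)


Doyle: BF = (D - 4)^2 * L / 16
Adjusted diameter = 9 - 4 = 5 in
(D-4)^2 = 5^2 = 25
BF = 25 * 12 / 16 = 19 BF

19


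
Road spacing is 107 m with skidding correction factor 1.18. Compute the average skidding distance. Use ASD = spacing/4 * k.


Formula: ASD = (spacing / 4) * correction
Uncorrected distance = spacing / 4 = 107 / 4 = 26.75 m
ASD = 26.75 * 1.18 = 32 m

32


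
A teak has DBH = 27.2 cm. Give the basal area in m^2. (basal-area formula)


Formula: BA = pi * (DBH/2)^2 / 10000  (cm^2 to m^2)
Radius = DBH/2 = 27.2/2 = 13.6 cm
BA = pi * 13.6^2 / 10000
   = 581.069 cm^2 / 10000
   = 0.0581 m^2

0.0581


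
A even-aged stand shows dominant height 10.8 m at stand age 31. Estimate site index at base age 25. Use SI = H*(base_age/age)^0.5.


Formula: SI = H_dom * (base_age / age)^0.5
Age ratio = 25 / 31 = 0.80645
sqrt(age_ratio) = 0.89803
SI = 10.8 * 0.89803 = 9.7 m

9.7


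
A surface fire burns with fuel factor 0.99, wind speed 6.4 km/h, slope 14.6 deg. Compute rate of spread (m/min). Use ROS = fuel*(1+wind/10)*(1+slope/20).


Formula: ROS = fuel * (1 + wind/10) * (1 + slope/20)
Wind factor = 1 + 6.4/10 = 1.64
Slope factor = 1 + 14.6/20 = 1.73
ROS = 0.99 * 1.64 * 1.73 = 2.81 m/min

2.81


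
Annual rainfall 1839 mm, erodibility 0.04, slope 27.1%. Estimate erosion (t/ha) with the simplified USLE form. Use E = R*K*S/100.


Formula: E = R * K * S / 100  (simplified USLE)
R * K = 1839 * 0.04 = 73.56
E = 73.56 * 27.1 / 100 = 19.93 t/ha

19.93


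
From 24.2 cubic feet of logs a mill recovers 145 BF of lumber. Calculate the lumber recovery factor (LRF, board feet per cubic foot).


Formula: LRF = Lumber Output (BF) / Log Input (ft^3)
LRF = 145 BF / 24.2 ft^3
LRF = 5.99 BF/ft^3

5.99


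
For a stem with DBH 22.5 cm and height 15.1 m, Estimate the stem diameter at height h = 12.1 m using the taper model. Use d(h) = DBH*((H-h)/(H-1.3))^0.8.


Taper: d(h) = DBH * ((H - h) / (H - 1.3))^0.8
Numerator = H - h = 15.1 - 12.1 = 3.0 m
Denominator = H - 1.3 = 15.1 - 1.3 = 13.8 m
Ratio = 3.0 / 13.8 = 0.21739
d = 22.5 * 0.21739^0.8 = 6.6 cm

6.6


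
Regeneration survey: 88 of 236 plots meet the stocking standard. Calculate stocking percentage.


Formula: Stocking % = stocked plots / total plots * 100
Stocking = 88 / 236 * 100
Stocking = 0.3729 * 100 = 37.3%

37.3


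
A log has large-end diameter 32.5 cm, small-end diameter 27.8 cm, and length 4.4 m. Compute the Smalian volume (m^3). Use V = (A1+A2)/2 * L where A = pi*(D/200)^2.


Smalian: V = (A1 + A2)/2 * L,  A = pi*(D/200)^2
A1 = pi*(32.5/200)^2 = 0.082958 m^2
A2 = pi*(27.8/200)^2 = 0.060699 m^2
V = (0.082958+0.060699)/2*4.4 = 0.316 m^3

0.316


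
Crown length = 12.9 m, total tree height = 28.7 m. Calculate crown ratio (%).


Formula: Crown Ratio = (Crown Length / Total Height) * 100
CR = (12.9 m / 28.7 m) * 100
CR = 0.4495 * 100 = 44.9%

44.9


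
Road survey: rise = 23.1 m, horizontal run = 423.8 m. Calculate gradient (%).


Formula: Gradient = rise / run * 100
Gradient = 23.1 / 423.8 * 100 = 5.5%

5.5


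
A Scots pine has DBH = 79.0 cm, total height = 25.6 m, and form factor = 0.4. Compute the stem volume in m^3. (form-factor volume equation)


Formula: V = pi * (DBH/200)^2 * H * ff
Radius = DBH/200 = 79.0/200 = 0.395 m
Radius^2 = 0.395^2 = 0.156025 m^2
V = pi * 0.156025 * 25.6 * 0.4
V = 5.019 m^3

5.019


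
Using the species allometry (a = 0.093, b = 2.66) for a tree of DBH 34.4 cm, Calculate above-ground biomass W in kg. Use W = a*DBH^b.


Formula: W = a * DBH^b  (allometric power law)
DBH^b = 34.4^2.66 = 12224.904
W = 0.093 * 12224.904 = 1136.9 kg

1136.9


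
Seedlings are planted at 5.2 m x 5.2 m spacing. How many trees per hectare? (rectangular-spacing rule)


Formula: TPH = 10000 m^2/ha / (spacing_x * spacing_y)
Area per tree = 5.2 m * 5.2 m = 27.04 m^2
TPH = 10000 / 27.04 = 370 trees/ha

370


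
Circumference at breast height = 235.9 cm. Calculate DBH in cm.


Formula: DBH = C / pi
DBH = 235.9 / pi
pi = 3.14159...
DBH = 75.1 cm

75.1


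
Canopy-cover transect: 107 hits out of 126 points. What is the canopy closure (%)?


Formula: Canopy closure = covered points / total points * 100
Closure = 107 / 126 * 100
Closure = 0.8492 * 100 = 84.9%

84.9


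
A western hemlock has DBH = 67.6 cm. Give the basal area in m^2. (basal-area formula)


Formula: BA = pi * (DBH/2)^2 / 10000  (cm^2 to m^2)
Radius = DBH/2 = 67.6/2 = 33.8 cm
BA = pi * 33.8^2 / 10000
   = 3589.0811 cm^2 / 10000
   = 0.3589 m^2

0.3589


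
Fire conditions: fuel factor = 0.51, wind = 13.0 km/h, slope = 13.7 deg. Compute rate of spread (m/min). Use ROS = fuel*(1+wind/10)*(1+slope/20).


Formula: ROS = fuel * (1 + wind/10) * (1 + slope/20)
Wind factor = 1 + 13.0/10 = 2.3
Slope factor = 1 + 13.7/20 = 1.685
ROS = 0.51 * 2.3 * 1.685 = 1.98 m/min

1.98


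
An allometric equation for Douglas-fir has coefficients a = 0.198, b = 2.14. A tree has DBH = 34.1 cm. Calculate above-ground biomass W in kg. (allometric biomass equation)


Formula: W = a * DBH^b  (allometric power law)
DBH^b = 34.1^2.14 = 1905.8748
W = 0.198 * 1905.8748 = 377.4 kg

377.4


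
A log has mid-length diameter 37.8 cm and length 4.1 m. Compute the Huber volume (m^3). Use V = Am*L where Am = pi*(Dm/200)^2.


Huber: V = Am * L,  Am = pi*(Dm/200)^2
Am = pi*(37.8/200)^2 = 0.112221 m^2
V = 0.112221*4.1 = 0.4601 m^3

0.4601


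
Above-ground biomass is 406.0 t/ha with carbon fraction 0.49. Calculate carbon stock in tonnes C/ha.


Formula: Carbon Stock = Biomass * Carbon Fraction
C = 406.0 t/ha * 0.49
C = 198.9 t C/ha

198.9


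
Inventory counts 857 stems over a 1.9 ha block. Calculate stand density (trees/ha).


Formula: Stand Density = N_trees / Area_ha
Density = 857 trees / 1.9 ha
Density = 451 trees/ha

451


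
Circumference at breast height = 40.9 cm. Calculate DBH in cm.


Formula: DBH = C / pi
DBH = 40.9 / pi
pi = 3.14159...
DBH = 13.0 cm

13.0


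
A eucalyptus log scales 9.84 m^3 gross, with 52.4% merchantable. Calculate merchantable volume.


Formula: MV = V_total * (merchantable_pct / 100)
Merchantable fraction = 52.4% / 100 = 0.524
MV = 9.84 m^3 * 0.524 = 5.156 m^3

5.156


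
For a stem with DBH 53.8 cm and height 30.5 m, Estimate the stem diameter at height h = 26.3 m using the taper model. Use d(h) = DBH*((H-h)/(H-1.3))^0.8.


Taper: d(h) = DBH * ((H - h) / (H - 1.3))^0.8
Numerator = H - h = 30.5 - 26.3 = 4.2 m
Denominator = H - 1.3 = 30.5 - 1.3 = 29.2 m
Ratio = 4.2 / 29.2 = 0.14384
d = 53.8 * 0.14384^0.8 = 11.4 cm

11.4


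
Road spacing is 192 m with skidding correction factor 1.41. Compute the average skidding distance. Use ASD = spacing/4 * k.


Formula: ASD = (spacing / 4) * correction
Uncorrected distance = spacing / 4 = 192 / 4 = 48 m
ASD = 48 * 1.41 = 68 m

68


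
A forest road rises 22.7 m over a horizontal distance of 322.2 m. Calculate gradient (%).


Formula: Gradient = rise / run * 100
Gradient = 22.7 / 322.2 * 100 = 7.0%

7.0


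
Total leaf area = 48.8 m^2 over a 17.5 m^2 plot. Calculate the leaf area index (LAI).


Formula: LAI = total leaf area / ground area  (dimensionless)
LAI = 48.8 m^2 / 17.5 m^2
LAI = 2.79

2.79


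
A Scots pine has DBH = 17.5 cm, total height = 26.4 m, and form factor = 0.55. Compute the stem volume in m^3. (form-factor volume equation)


Formula: V = pi * (DBH/200)^2 * H * ff
Radius = DBH/200 = 17.5/200 = 0.0875 m
Radius^2 = 0.0875^2 = 0.00765625 m^2
V = pi * 0.00765625 * 26.4 * 0.55
V = 0.349 m^3

0.349


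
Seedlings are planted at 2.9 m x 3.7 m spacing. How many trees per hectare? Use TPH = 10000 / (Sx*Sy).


Formula: TPH = 10000 m^2/ha / (spacing_x * spacing_y)
Area per tree = 2.9 m * 3.7 m = 10.73 m^2
TPH = 10000 / 10.73 = 932 trees/ha

932


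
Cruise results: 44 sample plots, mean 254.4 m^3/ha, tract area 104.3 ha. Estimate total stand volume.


Formula: Total Volume = Mean Volume per ha * Total Area
Total Volume = 254.4 m^3/ha * 104.3 ha
Total Volume = 26534 m^3

26534


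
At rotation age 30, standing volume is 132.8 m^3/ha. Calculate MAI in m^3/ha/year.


Formula: MAI = Total Volume / Stand Age
MAI = 132.8 m^3/ha / 30 years
MAI = 4.43 m^3/ha/year

4.43


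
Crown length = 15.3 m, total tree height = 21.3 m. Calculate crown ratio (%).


Formula: Crown Ratio = (Crown Length / Total Height) * 100
CR = (15.3 m / 21.3 m) * 100
CR = 0.7183 * 100 = 71.8%

71.8


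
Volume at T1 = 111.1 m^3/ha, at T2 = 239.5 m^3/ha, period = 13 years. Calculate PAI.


Formula: PAI = (V_T2 - V_T1) / (T2 - T1)
Volume increment = 239.5 - 111.1 = 128.4 m^3/ha
PAI = 128.4 / 13 = 9.88 m^3/ha/year

9.88


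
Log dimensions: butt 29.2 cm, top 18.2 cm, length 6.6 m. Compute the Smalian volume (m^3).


Smalian: V = (A1 + A2)/2 * L,  A = pi*(D/200)^2
A1 = pi*(29.2/200)^2 = 0.066966 m^2
A2 = pi*(18.2/200)^2 = 0.026016 m^2
V = (0.066966+0.026016)/2*6.6 = 0.3068 m^3

0.3068


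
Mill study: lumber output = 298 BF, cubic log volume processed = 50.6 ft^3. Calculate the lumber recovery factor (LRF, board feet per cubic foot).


Formula: LRF = Lumber Output (BF) / Log Input (ft^3)
LRF = 298 BF / 50.6 ft^3
LRF = 5.89 BF/ft^3

5.89


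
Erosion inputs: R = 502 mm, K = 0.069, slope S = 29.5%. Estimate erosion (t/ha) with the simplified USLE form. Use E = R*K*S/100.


Formula: E = R * K * S / 100  (simplified USLE)
R * K = 502 * 0.069 = 34.638
E = 34.638 * 29.5 / 100 = 10.22 t/ha

10.22


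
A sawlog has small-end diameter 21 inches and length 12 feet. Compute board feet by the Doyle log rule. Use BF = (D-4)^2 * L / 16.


Doyle: BF = (D - 4)^2 * L / 16
Adjusted diameter = 21 - 4 = 17 in
(D-4)^2 = 17^2 = 289
BF = 289 * 12 / 16 = 217 BF

217


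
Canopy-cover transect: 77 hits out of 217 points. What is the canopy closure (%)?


Formula: Canopy closure = covered points / total points * 100
Closure = 77 / 217 * 100
Closure = 0.3548 * 100 = 35.5%

35.5


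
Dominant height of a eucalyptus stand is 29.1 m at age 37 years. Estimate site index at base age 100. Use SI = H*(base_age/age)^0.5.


Formula: SI = H_dom * (base_age / age)^0.5
Age ratio = 100 / 37 = 2.7027
sqrt(age_ratio) = 1.64399
SI = 29.1 * 1.64399 = 47.8 m

47.8


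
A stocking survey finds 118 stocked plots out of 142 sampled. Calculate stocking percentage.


Formula: Stocking % = stocked plots / total plots * 100
Stocking = 118 / 142 * 100
Stocking = 0.831 * 100 = 83.1%

83.1


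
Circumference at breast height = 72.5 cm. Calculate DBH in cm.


Formula: DBH = C / pi
DBH = 72.5 / pi
pi = 3.14159...
DBH = 23.1 cm

23.1


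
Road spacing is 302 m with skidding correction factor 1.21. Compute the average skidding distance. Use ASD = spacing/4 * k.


Formula: ASD = (spacing / 4) * correction
Uncorrected distance = spacing / 4 = 302 / 4 = 75.5 m
ASD = 75.5 * 1.21 = 91 m

91


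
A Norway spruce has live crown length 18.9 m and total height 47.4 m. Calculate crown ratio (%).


Formula: Crown Ratio = (Crown Length / Total Height) * 100
CR = (18.9 m / 47.4 m) * 100
CR = 0.3987 * 100 = 39.9%

39.9


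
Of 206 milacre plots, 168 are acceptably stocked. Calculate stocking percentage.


Formula: Stocking % = stocked plots / total plots * 100
Stocking = 168 / 206 * 100
Stocking = 0.8155 * 100 = 81.6%

81.6


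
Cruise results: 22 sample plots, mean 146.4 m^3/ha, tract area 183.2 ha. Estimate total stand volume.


Formula: Total Volume = Mean Volume per ha * Total Area
Total Volume = 146.4 m^3/ha * 183.2 ha
Total Volume = 26820 m^3

26820
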